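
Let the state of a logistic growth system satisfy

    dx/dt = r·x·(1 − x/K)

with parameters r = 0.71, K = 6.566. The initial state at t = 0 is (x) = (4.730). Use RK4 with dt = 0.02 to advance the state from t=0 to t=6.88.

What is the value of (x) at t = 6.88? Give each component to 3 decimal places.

(x) = (6.547)

t=0.000: state=(4.730)
step 1 (dt=0.02): k1=(0.939), k2=(0.936), k3=(0.936), k4=(0.933); state += dt/6·(k1+2k2+2k3+k4)
t=0.020: state=(4.749)
t=0.040: state=(4.767)
t=0.060: state=(4.786)
continuing one RK4 step at a time; state shown every 25 steps (Δt=0.5):
t=0.500: state=(5.161)
t=1.000: state=(5.514)
t=1.500: state=(5.791)
t=2.000: state=(6.003)
t=2.500: state=(6.161)
t=3.000: state=(6.276)
t=3.500: state=(6.360)
t=4.000: state=(6.420)
t=4.500: state=(6.463)
t=5.000: state=(6.494)
t=5.500: state=(6.515)
t=6.000: state=(6.530)
t=6.500: state=(6.541)
t=6.880: state=(6.547)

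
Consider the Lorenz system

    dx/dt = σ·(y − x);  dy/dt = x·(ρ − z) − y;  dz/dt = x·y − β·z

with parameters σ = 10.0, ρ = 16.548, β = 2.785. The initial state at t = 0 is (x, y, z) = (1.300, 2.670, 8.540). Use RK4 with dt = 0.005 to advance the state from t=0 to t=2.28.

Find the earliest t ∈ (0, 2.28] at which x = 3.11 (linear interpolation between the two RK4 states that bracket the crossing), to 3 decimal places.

t=0.000: state=(1.300, 2.670, 8.540)
step 1 (dt=0.005): k1=(13.700, 7.740, -20.313), k2=(13.551, 8.063, -20.054), k3=(13.563, 8.058, -20.056), k4=(13.425, 8.380, -19.797); state += dt/6·(k1+2k2+2k3+k4)
t=0.005: state=(1.368, 2.710, 8.440)
t=0.010: state=(1.434, 2.754, 8.342)
t=0.015: state=(1.500, 2.800, 8.247)
continuing one RK4 step at a time; state shown every 20 steps (Δt=0.1):
t=0.100: state=(2.619, 4.085, 7.048)
t=0.130: state=(3.090, 4.774, 6.847)
next step: t=0.135: state=(3.175, 4.902, 6.828) — x has crossed 3.11
linear interpolation between t=0.130 (3.08990) and t=0.135 (3.17516) → t≈0.131

t = 0.131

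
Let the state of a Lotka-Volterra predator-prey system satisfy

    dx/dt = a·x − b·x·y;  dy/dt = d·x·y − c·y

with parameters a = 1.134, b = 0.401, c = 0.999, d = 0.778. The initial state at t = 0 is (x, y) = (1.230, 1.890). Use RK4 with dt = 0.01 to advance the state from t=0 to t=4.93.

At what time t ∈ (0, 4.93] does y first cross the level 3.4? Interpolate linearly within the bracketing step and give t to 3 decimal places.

t=0.000: state=(1.230, 1.890)
step 1 (dt=0.01): k1=(0.463, -0.079), k2=(0.464, -0.076), k3=(0.464, -0.076), k4=(0.465, -0.073); state += dt/6·(k1+2k2+2k3+k4)
t=0.010: state=(1.235, 1.889)
t=0.020: state=(1.239, 1.889)
t=0.030: state=(1.244, 1.888)
continuing one RK4 step at a time; state shown every 20 steps (Δt=0.2):
t=0.200: state=(1.326, 1.888)
t=0.400: state=(1.429, 1.916)
t=0.600: state=(1.534, 1.975)
t=0.800: state=(1.637, 2.070)
t=1.000: state=(1.731, 2.204)
t=1.200: state=(1.807, 2.377)
t=1.400: state=(1.858, 2.590)
t=1.600: state=(1.876, 2.837)
t=1.800: state=(1.854, 3.107)
t=2.000: state=(1.793, 3.381)
t=2.010: state=(1.789, 3.395)
next step: t=2.020: state=(1.785, 3.408) — y has crossed 3.4
linear interpolation between t=2.010 (3.39471) and t=2.020 (3.40803) → t≈2.014

t = 2.014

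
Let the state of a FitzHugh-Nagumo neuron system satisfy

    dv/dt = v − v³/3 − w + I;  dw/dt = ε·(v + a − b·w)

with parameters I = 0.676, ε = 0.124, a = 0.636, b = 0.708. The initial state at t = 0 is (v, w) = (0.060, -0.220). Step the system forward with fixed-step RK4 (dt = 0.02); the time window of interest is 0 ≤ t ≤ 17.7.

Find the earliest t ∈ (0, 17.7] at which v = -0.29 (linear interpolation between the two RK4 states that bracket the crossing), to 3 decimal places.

t=0.000: state=(0.060, -0.220)
step 1 (dt=0.02): k1=(0.956, 0.106), k2=(0.964, 0.107), k3=(0.964, 0.107), k4=(0.973, 0.108); state += dt/6·(k1+2k2+2k3+k4)
t=0.020: state=(0.079, -0.218)
t=0.040: state=(0.099, -0.216)
t=0.060: state=(0.119, -0.213)
continuing one RK4 step at a time; state shown every 50 steps (Δt=1):
t=1.000: state=(1.350, -0.045)
t=2.000: state=(1.897, 0.240)
t=3.000: state=(1.847, 0.519)
t=4.000: state=(1.743, 0.764)
t=5.000: state=(1.631, 0.975)
t=6.000: state=(1.513, 1.155)
t=7.000: state=(1.387, 1.306)
t=8.000: state=(1.246, 1.428)
t=9.000: state=(1.080, 1.522)
t=10.000: state=(0.862, 1.585)
t=11.000: state=(0.519, 1.611)
t=12.000: state=(-0.208, 1.575)
t=12.060: state=(-0.276, 1.570)
next step: t=12.080: state=(-0.300, 1.568) — v has crossed -0.29
linear interpolation between t=12.060 (-0.27627) and t=12.080 (-0.29973) → t≈12.072

t = 12.072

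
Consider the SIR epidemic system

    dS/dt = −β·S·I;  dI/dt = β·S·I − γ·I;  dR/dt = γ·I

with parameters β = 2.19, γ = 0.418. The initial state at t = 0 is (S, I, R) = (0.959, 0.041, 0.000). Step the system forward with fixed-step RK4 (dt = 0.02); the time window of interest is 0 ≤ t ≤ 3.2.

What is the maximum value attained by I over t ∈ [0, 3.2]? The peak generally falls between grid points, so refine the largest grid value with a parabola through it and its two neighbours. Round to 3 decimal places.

max I = 0.501

t=0.000: state=(0.959, 0.041, 0.000)
step 1 (dt=0.02): k1=(-0.086, 0.069, 0.017), k2=(-0.087, 0.070, 0.017), k3=(-0.087, 0.070, 0.017), k4=(-0.089, 0.071, 0.018); state += dt/6·(k1+2k2+2k3+k4)
t=0.020: state=(0.957, 0.042, 0.000)
t=0.040: state=(0.955, 0.044, 0.001)
t=0.060: state=(0.954, 0.045, 0.001)
continuing one RK4 step at a time; state shown every 10 steps (Δt=0.2):
t=0.200: state=(0.939, 0.057, 0.004)
t=0.400: state=(0.911, 0.079, 0.010)
t=0.600: state=(0.875, 0.107, 0.017)
t=0.800: state=(0.829, 0.143, 0.028)
t=1.000: state=(0.771, 0.187, 0.042)
t=1.200: state=(0.703, 0.238, 0.059)
t=1.400: state=(0.626, 0.293, 0.082)
t=1.600: state=(0.544, 0.348, 0.108)
t=1.800: state=(0.461, 0.399, 0.140)
t=2.000: state=(0.384, 0.441, 0.175)
t=2.200: state=(0.314, 0.473, 0.213)
t=2.400: state=(0.254, 0.492, 0.254)
t=2.600: state=(0.204, 0.501, 0.295)
t=2.800: state=(0.164, 0.499, 0.337)
t=3.000: state=(0.132, 0.490, 0.378)
t=3.200: state=(0.107, 0.474, 0.419)
largest grid value and its neighbours: I(2.640)=0.50096, I(2.660)=0.50101, I(2.680)=0.50098
parabola through these three points peaks at t≈2.662 with I≈0.50101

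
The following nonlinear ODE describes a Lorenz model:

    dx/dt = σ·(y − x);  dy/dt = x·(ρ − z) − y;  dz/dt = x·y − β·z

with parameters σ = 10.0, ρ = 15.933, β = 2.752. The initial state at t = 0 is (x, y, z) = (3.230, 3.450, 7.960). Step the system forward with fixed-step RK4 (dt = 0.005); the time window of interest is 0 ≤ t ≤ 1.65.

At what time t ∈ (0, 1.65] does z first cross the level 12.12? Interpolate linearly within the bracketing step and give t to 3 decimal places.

t = 0.259

t=0.000: state=(3.230, 3.450, 7.960)
step 1 (dt=0.005): k1=(2.200, 22.303, -10.762), k2=(2.703, 22.378, -10.489), k3=(2.692, 22.386, -10.486), k4=(3.185, 22.468, -10.209); state += dt/6·(k1+2k2+2k3+k4)
t=0.005: state=(3.243, 3.562, 7.908)
t=0.010: state=(3.262, 3.675, 7.858)
t=0.015: state=(3.285, 3.789, 7.811)
continuing one RK4 step at a time; state shown every 20 steps (Δt=0.1):
t=0.100: state=(4.265, 5.994, 7.569)
t=0.200: state=(6.550, 9.293, 9.413)
t=0.255: state=(8.099, 10.878, 11.908)
next step: t=0.260: state=(8.237, 10.982, 12.189) — z has crossed 12.12
linear interpolation between t=0.255 (11.90844) and t=0.260 (12.18911) → t≈0.259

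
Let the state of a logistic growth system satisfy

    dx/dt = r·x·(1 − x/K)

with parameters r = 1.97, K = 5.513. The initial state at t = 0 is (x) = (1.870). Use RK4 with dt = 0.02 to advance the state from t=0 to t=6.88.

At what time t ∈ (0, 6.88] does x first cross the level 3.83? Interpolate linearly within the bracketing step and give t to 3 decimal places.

t = 0.756

t=0.000: state=(1.870)
step 1 (dt=0.02): k1=(2.434), k2=(2.450), k3=(2.450), k4=(2.465); state += dt/6·(k1+2k2+2k3+k4)
t=0.020: state=(1.919)
t=0.040: state=(1.969)
t=0.060: state=(2.019)
continuing one RK4 step at a time; state shown every 25 steps (Δt=0.5):
t=0.500: state=(3.191)
t=0.740: state=(3.793)
next step: t=0.760: state=(3.839) — x has crossed 3.83
linear interpolation between t=0.740 (3.79312) and t=0.760 (3.83939) → t≈0.756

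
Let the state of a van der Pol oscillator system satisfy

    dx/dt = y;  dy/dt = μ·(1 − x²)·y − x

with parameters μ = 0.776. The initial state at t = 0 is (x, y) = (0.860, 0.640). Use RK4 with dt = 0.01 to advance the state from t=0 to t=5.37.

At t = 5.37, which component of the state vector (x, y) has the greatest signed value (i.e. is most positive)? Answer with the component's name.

t=0.000: state=(0.860, 0.640)
step 1 (dt=0.01): k1=(0.640, -0.731), k2=(0.636, -0.737), k3=(0.636, -0.737), k4=(0.633, -0.744); state += dt/6·(k1+2k2+2k3+k4)
t=0.010: state=(0.866, 0.633)
t=0.020: state=(0.873, 0.625)
t=0.030: state=(0.879, 0.617)
continuing one RK4 step at a time; state shown every 20 steps (Δt=0.2):
t=0.200: state=(0.972, 0.470)
t=0.400: state=(1.046, 0.267)
t=0.600: state=(1.078, 0.050)
t=0.800: state=(1.066, -0.163)
t=1.000: state=(1.013, -0.369)
t=1.200: state=(0.919, -0.567)
t=1.400: state=(0.786, -0.766)
t=1.600: state=(0.612, -0.976)
t=1.800: state=(0.394, -1.202)
t=2.000: state=(0.130, -1.446)
t=2.200: state=(-0.183, -1.682)
t=2.400: state=(-0.538, -1.847)
t=2.600: state=(-0.911, -1.836)
t=2.800: state=(-1.255, -1.570)
t=3.000: state=(-1.524, -1.095)
t=3.200: state=(-1.690, -0.568)
t=3.400: state=(-1.757, -0.119)
t=3.600: state=(-1.745, 0.214)
t=3.800: state=(-1.677, 0.455)
t=4.000: state=(-1.567, 0.640)
t=4.200: state=(-1.423, 0.801)
t=4.400: state=(-1.247, 0.962)
t=4.600: state=(-1.037, 1.141)
t=4.800: state=(-0.788, 1.355)
t=5.000: state=(-0.491, 1.618)
t=5.200: state=(-0.137, 1.927)
t=5.370: state=(0.213, 2.190)
compare at T: x=0.213, y=2.190

largest component: y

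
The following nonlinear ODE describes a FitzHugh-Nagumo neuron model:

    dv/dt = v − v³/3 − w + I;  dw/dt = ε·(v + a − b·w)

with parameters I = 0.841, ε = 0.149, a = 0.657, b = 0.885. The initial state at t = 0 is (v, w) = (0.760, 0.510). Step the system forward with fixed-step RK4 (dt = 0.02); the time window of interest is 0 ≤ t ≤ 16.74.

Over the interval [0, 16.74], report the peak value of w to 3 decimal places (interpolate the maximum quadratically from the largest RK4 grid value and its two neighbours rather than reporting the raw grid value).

max w = 1.675

t=0.000: state=(0.760, 0.510)
step 1 (dt=0.02): k1=(0.945, 0.144), k2=(0.947, 0.145), k3=(0.947, 0.145), k4=(0.949, 0.146); state += dt/6·(k1+2k2+2k3+k4)
t=0.020: state=(0.779, 0.513)
t=0.040: state=(0.798, 0.516)
t=0.060: state=(0.817, 0.519)
continuing one RK4 step at a time; state shown every 50 steps (Δt=1):
t=1.000: state=(1.555, 0.708)
t=2.000: state=(1.695, 0.945)
t=3.000: state=(1.617, 1.152)
t=4.000: state=(1.508, 1.319)
t=5.000: state=(1.393, 1.450)
t=6.000: state=(1.273, 1.549)
t=7.000: state=(1.146, 1.618)
t=8.000: state=(1.005, 1.660)
t=9.000: state=(0.835, 1.675)
t=10.000: state=(0.600, 1.661)
t=11.000: state=(0.193, 1.605)
t=12.000: state=(-0.688, 1.471)
t=13.000: state=(-1.681, 1.204)
t=14.000: state=(-1.791, 0.899)
t=15.000: state=(-1.688, 0.636)
t=16.000: state=(-1.563, 0.422)
t=16.740: state=(-1.466, 0.293)
largest grid value and its neighbours: w(9.020)=1.67517, w(9.040)=1.67518, w(9.060)=1.67518
parabola through these three points peaks at t≈9.049 with w≈1.67518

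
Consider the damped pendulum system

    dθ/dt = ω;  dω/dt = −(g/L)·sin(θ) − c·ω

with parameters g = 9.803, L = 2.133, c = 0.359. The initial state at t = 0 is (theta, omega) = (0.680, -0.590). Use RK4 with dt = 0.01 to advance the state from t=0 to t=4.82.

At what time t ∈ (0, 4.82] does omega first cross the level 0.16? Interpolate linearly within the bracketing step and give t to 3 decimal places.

t=0.000: state=(0.680, -0.590)
step 1 (dt=0.01): k1=(-0.590, -2.678), k2=(-0.603, -2.663), k3=(-0.603, -2.662), k4=(-0.617, -2.647); state += dt/6·(k1+2k2+2k3+k4)
t=0.010: state=(0.674, -0.617)
t=0.020: state=(0.668, -0.643)
t=0.030: state=(0.661, -0.669)
continuing one RK4 step at a time; state shown every 20 steps (Δt=0.2):
t=0.200: state=(0.513, -1.052)
t=0.400: state=(0.272, -1.320)
t=0.600: state=(0.001, -1.348)
t=0.800: state=(-0.251, -1.140)
t=1.000: state=(-0.443, -0.754)
t=1.200: state=(-0.546, -0.274)
t=1.370: state=(-0.557, 0.143)
next step: t=1.380: state=(-0.556, 0.167) — omega has crossed 0.16
linear interpolation between t=1.370 (0.14347) and t=1.380 (0.16718) → t≈1.377

t = 1.377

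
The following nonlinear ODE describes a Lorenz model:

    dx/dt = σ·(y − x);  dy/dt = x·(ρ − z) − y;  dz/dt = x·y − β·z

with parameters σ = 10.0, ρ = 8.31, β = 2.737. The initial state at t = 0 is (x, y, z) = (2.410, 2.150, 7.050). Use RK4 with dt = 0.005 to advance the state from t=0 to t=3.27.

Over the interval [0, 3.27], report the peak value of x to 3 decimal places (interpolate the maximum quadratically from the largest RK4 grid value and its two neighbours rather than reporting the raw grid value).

t=0.000: state=(2.410, 2.150, 7.050)
step 1 (dt=0.005): k1=(-2.600, 0.887, -14.114), k2=(-2.513, 0.961, -14.026), k3=(-2.513, 0.961, -14.026), k4=(-2.426, 1.034, -13.938); state += dt/6·(k1+2k2+2k3+k4)
t=0.005: state=(2.397, 2.155, 6.980)
t=0.010: state=(2.386, 2.160, 6.911)
t=0.015: state=(2.375, 2.167, 6.842)
continuing one RK4 step at a time; state shown every 40 steps (Δt=0.2):
t=0.200: state=(2.503, 2.818, 4.968)
t=0.400: state=(3.581, 4.324, 4.559)
t=0.600: state=(5.199, 5.926, 6.297)
t=0.800: state=(5.744, 5.461, 8.790)
t=1.000: state=(4.532, 3.841, 8.699)
t=1.200: state=(3.603, 3.406, 7.160)
t=1.400: state=(3.686, 3.929, 6.145)
t=1.600: state=(4.398, 4.808, 6.311)
t=1.800: state=(5.036, 5.191, 7.414)
t=2.000: state=(4.903, 4.650, 8.125)
t=2.200: state=(4.322, 4.067, 7.737)
t=2.400: state=(4.051, 4.043, 7.026)
t=2.600: state=(4.242, 4.414, 6.751)
t=2.800: state=(4.607, 4.763, 7.074)
t=3.000: state=(4.750, 4.726, 7.563)
t=3.200: state=(4.561, 4.425, 7.656)
t=3.270: state=(4.466, 4.336, 7.580)
largest grid value and its neighbours: x(0.745)=5.81271, x(0.750)=5.81379, x(0.755)=5.81337
parabola through these three points peaks at t≈0.751 with x≈5.81383

max x = 5.814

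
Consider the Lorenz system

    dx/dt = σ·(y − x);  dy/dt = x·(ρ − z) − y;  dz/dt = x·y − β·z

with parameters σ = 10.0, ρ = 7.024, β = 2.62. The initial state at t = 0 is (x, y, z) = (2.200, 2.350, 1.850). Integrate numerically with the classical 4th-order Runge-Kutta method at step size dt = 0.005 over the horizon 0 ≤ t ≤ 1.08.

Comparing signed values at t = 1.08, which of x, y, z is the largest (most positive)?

largest component: z

t=0.000: state=(2.200, 2.350, 1.850)
step 1 (dt=0.005): k1=(1.500, 9.033, 0.323), k2=(1.688, 9.028, 0.379), k3=(1.683, 9.030, 0.380), k4=(1.867, 9.027, 0.438); state += dt/6·(k1+2k2+2k3+k4)
t=0.005: state=(2.208, 2.395, 1.852)
t=0.010: state=(2.219, 2.440, 1.854)
t=0.015: state=(2.231, 2.485, 1.857)
continuing one RK4 step at a time; state shown every 10 steps (Δt=0.05):
t=0.050: state=(2.356, 2.805, 1.897)
t=0.100: state=(2.633, 3.283, 2.020)
t=0.150: state=(2.997, 3.795, 2.240)
t=0.200: state=(3.425, 4.333, 2.578)
t=0.250: state=(3.898, 4.874, 3.054)
t=0.300: state=(4.391, 5.376, 3.679)
t=0.350: state=(4.870, 5.784, 4.444)
t=0.400: state=(5.289, 6.033, 5.313)
t=0.450: state=(5.597, 6.072, 6.214)
t=0.500: state=(5.751, 5.881, 7.049)
t=0.550: state=(5.724, 5.487, 7.718)
t=0.600: state=(5.522, 4.963, 8.151)
t=0.650: state=(5.182, 4.399, 8.325)
t=0.700: state=(4.759, 3.872, 8.264)
t=0.750: state=(4.313, 3.432, 8.023)
t=0.800: state=(3.892, 3.100, 7.662)
t=0.850: state=(3.528, 2.871, 7.238)
t=0.900: state=(3.237, 2.732, 6.791)
t=0.950: state=(3.023, 2.668, 6.351)
t=1.000: state=(2.880, 2.664, 5.938)
t=1.050: state=(2.804, 2.711, 5.566)
t=1.080: state=(2.786, 2.760, 5.366)
compare at T: x=2.786, y=2.760, z=5.366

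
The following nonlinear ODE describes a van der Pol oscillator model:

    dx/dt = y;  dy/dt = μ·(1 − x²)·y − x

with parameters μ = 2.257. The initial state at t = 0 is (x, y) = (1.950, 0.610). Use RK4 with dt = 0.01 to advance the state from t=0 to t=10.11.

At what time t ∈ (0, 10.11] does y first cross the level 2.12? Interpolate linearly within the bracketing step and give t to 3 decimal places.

t = 7.049

t=0.000: state=(1.950, 0.610)
step 1 (dt=0.01): k1=(0.610, -5.808), k2=(0.581, -5.643), k3=(0.582, -5.648), k4=(0.554, -5.485); state += dt/6·(k1+2k2+2k3+k4)
t=0.010: state=(1.956, 0.554)
t=0.020: state=(1.961, 0.500)
t=0.030: state=(1.966, 0.450)
continuing one RK4 step at a time; state shown every 50 steps (Δt=0.5):
t=0.500: state=(1.933, -0.270)
t=1.000: state=(1.778, -0.342)
t=1.500: state=(1.591, -0.410)
t=2.000: state=(1.359, -0.532)
t=2.500: state=(1.034, -0.813)
t=3.000: state=(0.443, -1.770)
t=3.500: state=(-1.090, -4.085)
t=4.000: state=(-2.020, -0.085)
t=4.500: state=(-1.925, 0.291)
t=5.000: state=(-1.766, 0.346)
t=5.500: state=(-1.576, 0.416)
t=6.000: state=(-1.340, 0.545)
t=6.500: state=(-1.005, 0.847)
t=7.000: state=(-0.378, 1.906)
t=7.040: state=(-0.298, 2.078)
next step: t=7.050: state=(-0.277, 2.125) — y has crossed 2.12
linear interpolation between t=7.040 (2.07822) and t=7.050 (2.12459) → t≈7.049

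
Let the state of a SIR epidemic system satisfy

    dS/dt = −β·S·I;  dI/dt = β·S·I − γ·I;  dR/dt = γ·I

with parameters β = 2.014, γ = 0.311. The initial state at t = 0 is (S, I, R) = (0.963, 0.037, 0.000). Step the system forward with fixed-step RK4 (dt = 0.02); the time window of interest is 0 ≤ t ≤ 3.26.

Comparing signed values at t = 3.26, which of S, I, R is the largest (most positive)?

t=0.000: state=(0.963, 0.037, 0.000)
step 1 (dt=0.02): k1=(-0.072, 0.060, 0.012), k2=(-0.073, 0.061, 0.012), k3=(-0.073, 0.061, 0.012), k4=(-0.074, 0.062, 0.012); state += dt/6·(k1+2k2+2k3+k4)
t=0.020: state=(0.962, 0.038, 0.000)
t=0.040: state=(0.960, 0.039, 0.000)
t=0.060: state=(0.958, 0.041, 0.001)
continuing one RK4 step at a time; state shown every 10 steps (Δt=0.2):
t=0.200: state=(0.946, 0.051, 0.003)
t=0.400: state=(0.924, 0.070, 0.006)
t=0.600: state=(0.894, 0.095, 0.012)
t=0.800: state=(0.855, 0.127, 0.018)
t=1.000: state=(0.806, 0.166, 0.027)
t=1.200: state=(0.747, 0.214, 0.039)
t=1.400: state=(0.678, 0.268, 0.054)
t=1.600: state=(0.601, 0.326, 0.073)
t=1.800: state=(0.521, 0.384, 0.095)
t=2.000: state=(0.442, 0.438, 0.120)
t=2.200: state=(0.367, 0.484, 0.149)
t=2.400: state=(0.299, 0.520, 0.180)
t=2.600: state=(0.242, 0.545, 0.214)
t=2.800: state=(0.193, 0.559, 0.248)
t=3.000: state=(0.154, 0.563, 0.283)
t=3.200: state=(0.123, 0.559, 0.318)
t=3.260: state=(0.115, 0.557, 0.328)
compare at T: S=0.115, I=0.557, R=0.328

largest component: I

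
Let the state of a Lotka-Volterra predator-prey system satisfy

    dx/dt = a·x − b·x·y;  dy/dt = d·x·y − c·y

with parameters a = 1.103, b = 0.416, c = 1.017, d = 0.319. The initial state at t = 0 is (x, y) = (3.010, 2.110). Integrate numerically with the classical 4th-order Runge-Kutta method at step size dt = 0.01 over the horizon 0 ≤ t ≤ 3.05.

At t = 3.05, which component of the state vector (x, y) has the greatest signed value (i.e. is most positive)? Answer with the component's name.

t=0.000: state=(3.010, 2.110)
step 1 (dt=0.01): k1=(0.678, -0.120), k2=(0.679, -0.118), k3=(0.679, -0.118), k4=(0.681, -0.115); state += dt/6·(k1+2k2+2k3+k4)
t=0.010: state=(3.017, 2.109)
t=0.020: state=(3.024, 2.108)
t=0.030: state=(3.030, 2.107)
continuing one RK4 step at a time; state shown every 10 steps (Δt=0.1):
t=0.100: state=(3.079, 2.100)
t=0.200: state=(3.151, 2.095)
t=0.300: state=(3.225, 2.095)
t=0.400: state=(3.300, 2.100)
t=0.500: state=(3.376, 2.110)
t=0.600: state=(3.452, 2.126)
t=0.700: state=(3.527, 2.146)
t=0.800: state=(3.600, 2.172)
t=0.900: state=(3.670, 2.203)
t=1.000: state=(3.736, 2.240)
t=1.100: state=(3.797, 2.282)
t=1.200: state=(3.853, 2.328)
t=1.300: state=(3.901, 2.380)
t=1.400: state=(3.940, 2.436)
t=1.500: state=(3.971, 2.497)
t=1.600: state=(3.991, 2.561)
t=1.700: state=(4.001, 2.628)
t=1.800: state=(3.999, 2.697)
t=1.900: state=(3.985, 2.767)
t=2.000: state=(3.961, 2.837)
t=2.100: state=(3.924, 2.906)
t=2.200: state=(3.878, 2.973)
t=2.300: state=(3.821, 3.037)
t=2.400: state=(3.755, 3.096)
t=2.500: state=(3.683, 3.148)
t=2.600: state=(3.604, 3.195)
t=2.700: state=(3.520, 3.233)
t=2.800: state=(3.434, 3.263)
t=2.900: state=(3.346, 3.284)
t=3.000: state=(3.258, 3.296)
t=3.050: state=(3.215, 3.298)
compare at T: x=3.215, y=3.298

largest component: y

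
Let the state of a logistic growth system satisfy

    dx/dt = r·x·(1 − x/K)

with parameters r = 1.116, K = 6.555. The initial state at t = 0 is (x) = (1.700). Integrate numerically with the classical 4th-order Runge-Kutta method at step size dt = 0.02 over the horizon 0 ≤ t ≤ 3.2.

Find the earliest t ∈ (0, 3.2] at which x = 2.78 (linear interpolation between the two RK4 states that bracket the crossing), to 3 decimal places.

t = 0.666

t=0.000: state=(1.700)
step 1 (dt=0.02): k1=(1.405), k2=(1.413), k3=(1.413), k4=(1.420); state += dt/6·(k1+2k2+2k3+k4)
t=0.020: state=(1.728)
t=0.040: state=(1.757)
t=0.060: state=(1.786)
continuing one RK4 step at a time; state shown every 10 steps (Δt=0.2):
t=0.200: state=(1.996)
t=0.400: state=(2.318)
t=0.600: state=(2.663)
t=0.660: state=(2.769)
next step: t=0.680: state=(2.805) — x has crossed 2.78
linear interpolation between t=0.660 (2.76900) and t=0.680 (2.80476) → t≈0.666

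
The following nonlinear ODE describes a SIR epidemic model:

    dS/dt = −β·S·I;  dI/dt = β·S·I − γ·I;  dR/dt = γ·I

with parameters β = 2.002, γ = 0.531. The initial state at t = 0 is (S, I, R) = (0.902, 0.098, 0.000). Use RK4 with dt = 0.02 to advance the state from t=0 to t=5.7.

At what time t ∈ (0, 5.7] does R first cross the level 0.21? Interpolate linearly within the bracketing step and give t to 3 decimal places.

t=0.000: state=(0.902, 0.098, 0.000)
step 1 (dt=0.02): k1=(-0.177, 0.125, 0.052), k2=(-0.179, 0.126, 0.053), k3=(-0.179, 0.126, 0.053), k4=(-0.181, 0.127, 0.053); state += dt/6·(k1+2k2+2k3+k4)
t=0.020: state=(0.898, 0.101, 0.001)
t=0.040: state=(0.895, 0.103, 0.002)
t=0.060: state=(0.891, 0.106, 0.003)
continuing one RK4 step at a time; state shown every 10 steps (Δt=0.2):
t=0.200: state=(0.863, 0.126, 0.012)
t=0.400: state=(0.815, 0.158, 0.027)
t=0.600: state=(0.760, 0.195, 0.046)
t=0.800: state=(0.697, 0.234, 0.068)
t=1.000: state=(0.630, 0.275, 0.095)
t=1.200: state=(0.560, 0.314, 0.127)
t=1.400: state=(0.490, 0.348, 0.162)
t=1.600: state=(0.424, 0.376, 0.200)
t=1.640: state=(0.411, 0.380, 0.208)
next step: t=1.660: state=(0.405, 0.383, 0.212) — R has crossed 0.21
linear interpolation between t=1.640 (0.20840) and t=1.660 (0.21245) → t≈1.648

t = 1.648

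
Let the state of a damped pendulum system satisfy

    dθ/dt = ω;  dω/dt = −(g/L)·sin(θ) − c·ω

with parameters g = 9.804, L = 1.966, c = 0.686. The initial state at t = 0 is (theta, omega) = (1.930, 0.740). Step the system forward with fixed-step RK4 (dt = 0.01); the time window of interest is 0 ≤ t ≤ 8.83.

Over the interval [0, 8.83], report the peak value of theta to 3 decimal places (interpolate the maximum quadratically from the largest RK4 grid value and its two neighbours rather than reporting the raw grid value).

t=0.000: state=(1.930, 0.740)
step 1 (dt=0.01): k1=(0.740, -5.176), k2=(0.714, -5.152), k3=(0.714, -5.152), k4=(0.688, -5.128); state += dt/6·(k1+2k2+2k3+k4)
t=0.010: state=(1.937, 0.688)
t=0.020: state=(1.944, 0.637)
t=0.030: state=(1.950, 0.587)
continuing one RK4 step at a time; state shown every 50 steps (Δt=0.5):
t=0.500: state=(1.726, -1.458)
t=1.000: state=(0.578, -2.877)
t=1.500: state=(-0.692, -1.757)
t=2.000: state=(-1.004, 0.463)
t=2.500: state=(-0.392, 1.718)
t=3.000: state=(0.390, 1.121)
t=3.500: state=(0.588, -0.316)
t=4.000: state=(0.194, -1.062)
t=4.500: state=(-0.265, -0.611)
t=5.000: state=(-0.343, 0.278)
t=5.500: state=(-0.077, 0.653)
t=6.000: state=(0.184, 0.303)
t=6.500: state=(0.196, -0.230)
t=7.000: state=(0.019, -0.393)
t=7.500: state=(-0.124, -0.135)
t=8.000: state=(-0.108, 0.175)
t=8.500: state=(0.006, 0.230)
t=8.830: state=(0.066, 0.124)
largest grid value and its neighbours: theta(0.140)=1.98492, theta(0.150)=1.98527, theta(0.160)=1.98516
parabola through these three points peaks at t≈0.153 with theta≈1.98529

max theta = 1.985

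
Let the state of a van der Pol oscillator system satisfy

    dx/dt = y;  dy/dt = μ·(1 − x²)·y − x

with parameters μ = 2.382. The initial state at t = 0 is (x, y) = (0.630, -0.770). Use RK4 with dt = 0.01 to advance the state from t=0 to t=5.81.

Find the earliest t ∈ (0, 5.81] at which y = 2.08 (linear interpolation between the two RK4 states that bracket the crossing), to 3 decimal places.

t=0.000: state=(0.630, -0.770)
step 1 (dt=0.01): k1=(-0.770, -1.736), k2=(-0.779, -1.754), k3=(-0.779, -1.754), k4=(-0.788, -1.772); state += dt/6·(k1+2k2+2k3+k4)
t=0.010: state=(0.622, -0.788)
t=0.020: state=(0.614, -0.805)
t=0.030: state=(0.606, -0.824)
continuing one RK4 step at a time; state shown every 20 steps (Δt=0.2):
t=0.200: state=(0.436, -1.208)
t=0.400: state=(0.127, -1.937)
t=0.600: state=(-0.367, -3.053)
t=0.800: state=(-1.065, -3.655)
t=1.000: state=(-1.668, -2.086)
t=1.200: state=(-1.905, -0.483)
t=1.400: state=(-1.934, 0.083)
t=1.600: state=(-1.898, 0.241)
t=1.800: state=(-1.844, 0.293)
t=2.000: state=(-1.782, 0.320)
t=2.200: state=(-1.716, 0.344)
t=2.400: state=(-1.644, 0.370)
t=2.600: state=(-1.567, 0.402)
t=2.800: state=(-1.483, 0.441)
t=3.000: state=(-1.390, 0.492)
t=3.200: state=(-1.285, 0.562)
t=3.400: state=(-1.163, 0.662)
t=3.600: state=(-1.017, 0.814)
t=3.800: state=(-0.831, 1.063)
t=4.000: state=(-0.579, 1.505)
t=4.150: state=(-0.314, 2.075)
next step: t=4.160: state=(-0.293, 2.124) — y has crossed 2.08
linear interpolation between t=4.150 (2.07524) and t=4.160 (2.12368) → t≈4.151

t = 4.151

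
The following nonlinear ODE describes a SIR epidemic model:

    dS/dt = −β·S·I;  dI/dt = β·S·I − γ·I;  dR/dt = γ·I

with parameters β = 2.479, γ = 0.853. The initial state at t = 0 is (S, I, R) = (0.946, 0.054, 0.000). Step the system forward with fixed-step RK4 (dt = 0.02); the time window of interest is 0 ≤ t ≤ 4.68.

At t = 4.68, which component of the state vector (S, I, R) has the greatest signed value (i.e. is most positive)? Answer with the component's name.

largest component: R

t=0.000: state=(0.946, 0.054, 0.000)
step 1 (dt=0.02): k1=(-0.127, 0.081, 0.046), k2=(-0.128, 0.082, 0.047), k3=(-0.128, 0.082, 0.047), k4=(-0.130, 0.083, 0.047); state += dt/6·(k1+2k2+2k3+k4)
t=0.020: state=(0.943, 0.056, 0.001)
t=0.040: state=(0.941, 0.057, 0.002)
t=0.060: state=(0.938, 0.059, 0.003)
continuing one RK4 step at a time; state shown every 10 steps (Δt=0.2):
t=0.200: state=(0.917, 0.072, 0.011)
t=0.400: state=(0.880, 0.095, 0.025)
t=0.600: state=(0.834, 0.123, 0.043)
t=0.800: state=(0.779, 0.154, 0.067)
t=1.000: state=(0.715, 0.189, 0.096)
t=1.200: state=(0.646, 0.223, 0.131)
t=1.400: state=(0.574, 0.254, 0.172)
t=1.600: state=(0.502, 0.280, 0.218)
t=1.800: state=(0.435, 0.298, 0.267)
t=2.000: state=(0.374, 0.307, 0.319)
t=2.200: state=(0.321, 0.307, 0.371)
t=2.400: state=(0.276, 0.300, 0.423)
t=2.600: state=(0.239, 0.288, 0.473)
t=2.800: state=(0.208, 0.271, 0.521)
t=3.000: state=(0.183, 0.252, 0.566)
t=3.200: state=(0.162, 0.231, 0.607)
t=3.400: state=(0.145, 0.210, 0.645)
t=3.600: state=(0.132, 0.190, 0.679)
t=3.800: state=(0.120, 0.170, 0.709)
t=4.000: state=(0.111, 0.152, 0.737)
t=4.200: state=(0.104, 0.135, 0.761)
t=4.400: state=(0.097, 0.120, 0.783)
t=4.600: state=(0.092, 0.106, 0.802)
t=4.680: state=(0.090, 0.101, 0.809)
compare at T: S=0.090, I=0.101, R=0.809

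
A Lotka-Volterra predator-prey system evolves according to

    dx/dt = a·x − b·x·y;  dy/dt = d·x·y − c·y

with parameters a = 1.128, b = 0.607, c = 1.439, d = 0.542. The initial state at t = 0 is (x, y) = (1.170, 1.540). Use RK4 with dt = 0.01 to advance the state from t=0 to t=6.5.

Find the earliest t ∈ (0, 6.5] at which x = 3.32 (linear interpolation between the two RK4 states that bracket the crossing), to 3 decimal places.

t = 1.844

t=0.000: state=(1.170, 1.540)
step 1 (dt=0.01): k1=(0.226, -1.239), k2=(0.231, -1.234), k3=(0.231, -1.234), k4=(0.235, -1.228); state += dt/6·(k1+2k2+2k3+k4)
t=0.010: state=(1.172, 1.528)
t=0.020: state=(1.175, 1.515)
t=0.030: state=(1.177, 1.503)
continuing one RK4 step at a time; state shown every 25 steps (Δt=0.25):
t=0.250: state=(1.255, 1.266)
t=0.500: state=(1.396, 1.056)
t=0.750: state=(1.596, 0.902)
t=1.000: state=(1.861, 0.795)
t=1.250: state=(2.199, 0.730)
t=1.500: state=(2.616, 0.705)
t=1.750: state=(3.114, 0.725)
t=1.840: state=(3.311, 0.745)
next step: t=1.850: state=(3.333, 0.748) — x has crossed 3.32
linear interpolation between t=1.840 (3.31089) and t=1.850 (3.33331) → t≈1.844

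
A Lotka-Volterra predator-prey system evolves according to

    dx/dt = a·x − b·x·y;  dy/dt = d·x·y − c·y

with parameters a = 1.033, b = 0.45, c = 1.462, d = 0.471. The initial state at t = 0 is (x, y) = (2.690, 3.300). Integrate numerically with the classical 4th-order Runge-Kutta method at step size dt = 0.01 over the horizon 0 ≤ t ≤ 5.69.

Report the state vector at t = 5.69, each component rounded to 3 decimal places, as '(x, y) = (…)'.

t=0.000: state=(2.690, 3.300)
step 1 (dt=0.01): k1=(-1.216, -0.644), k2=(-1.209, -0.652), k3=(-1.209, -0.652), k4=(-1.203, -0.661); state += dt/6·(k1+2k2+2k3+k4)
t=0.010: state=(2.678, 3.293)
t=0.020: state=(2.666, 3.287)
t=0.030: state=(2.654, 3.280)
continuing one RK4 step at a time; state shown every 20 steps (Δt=0.2):
t=0.200: state=(2.474, 3.140)
t=0.400: state=(2.314, 2.936)
t=0.600: state=(2.206, 2.710)
t=0.800: state=(2.147, 2.483)
t=1.000: state=(2.132, 2.266)
t=1.200: state=(2.157, 2.070)
t=1.400: state=(2.219, 1.898)
t=1.600: state=(2.315, 1.754)
t=1.800: state=(2.444, 1.638)
t=2.000: state=(2.604, 1.550)
t=2.200: state=(2.793, 1.492)
t=2.400: state=(3.007, 1.463)
t=2.600: state=(3.241, 1.466)
t=2.800: state=(3.487, 1.502)
t=3.000: state=(3.734, 1.576)
t=3.200: state=(3.965, 1.691)
t=3.400: state=(4.158, 1.851)
t=3.600: state=(4.289, 2.058)
t=3.800: state=(4.334, 2.308)
t=4.000: state=(4.276, 2.586)
t=4.200: state=(4.113, 2.868)
t=4.400: state=(3.861, 3.119)
t=4.600: state=(3.553, 3.302)
t=4.800: state=(3.230, 3.393)
t=5.000: state=(2.925, 3.384)
t=5.200: state=(2.663, 3.285)
t=5.400: state=(2.453, 3.119)
t=5.600: state=(2.299, 2.911)
t=5.690: state=(2.247, 2.810)

(x, y) = (2.247, 2.810)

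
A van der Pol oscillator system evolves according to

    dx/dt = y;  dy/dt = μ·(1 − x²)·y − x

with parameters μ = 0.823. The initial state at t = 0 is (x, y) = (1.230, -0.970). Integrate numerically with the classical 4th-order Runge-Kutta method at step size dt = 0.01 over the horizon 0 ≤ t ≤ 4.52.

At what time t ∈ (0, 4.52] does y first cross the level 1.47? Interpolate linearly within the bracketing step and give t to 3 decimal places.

t = 3.709

t=0.000: state=(1.230, -0.970)
step 1 (dt=0.01): k1=(-0.970, -0.821), k2=(-0.974, -0.824), k3=(-0.974, -0.824), k4=(-0.978, -0.827); state += dt/6·(k1+2k2+2k3+k4)
t=0.010: state=(1.220, -0.978)
t=0.020: state=(1.210, -0.987)
t=0.030: state=(1.201, -0.995)
continuing one RK4 step at a time; state shown every 20 steps (Δt=0.2):
t=0.200: state=(1.019, -1.149)
t=0.400: state=(0.768, -1.369)
t=0.600: state=(0.467, -1.644)
t=0.800: state=(0.106, -1.972)
t=1.000: state=(-0.321, -2.295)
t=1.200: state=(-0.800, -2.445)
t=1.400: state=(-1.273, -2.201)
t=1.600: state=(-1.652, -1.547)
t=1.800: state=(-1.884, -0.784)
t=2.000: state=(-1.978, -0.186)
t=2.200: state=(-1.973, 0.200)
t=2.400: state=(-1.907, 0.439)
t=2.600: state=(-1.803, 0.600)
t=2.800: state=(-1.670, 0.727)
t=3.000: state=(-1.512, 0.847)
t=3.200: state=(-1.330, 0.978)
t=3.400: state=(-1.119, 1.136)
t=3.600: state=(-0.873, 1.337)
t=3.700: state=(-0.733, 1.458)
next step: t=3.710: state=(-0.718, 1.471) — y has crossed 1.47
linear interpolation between t=3.700 (1.45797) and t=3.710 (1.47093) → t≈3.709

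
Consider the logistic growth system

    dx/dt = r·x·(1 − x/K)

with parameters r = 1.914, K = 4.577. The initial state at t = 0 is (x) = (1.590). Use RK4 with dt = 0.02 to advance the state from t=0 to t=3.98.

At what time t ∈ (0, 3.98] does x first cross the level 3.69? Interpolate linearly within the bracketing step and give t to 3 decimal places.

t=0.000: state=(1.590)
step 1 (dt=0.02): k1=(1.986), k2=(1.998), k3=(1.998), k4=(2.009); state += dt/6·(k1+2k2+2k3+k4)
t=0.020: state=(1.630)
t=0.040: state=(1.670)
t=0.060: state=(1.711)
continuing one RK4 step at a time; state shown every 10 steps (Δt=0.2):
t=0.200: state=(2.006)
t=0.400: state=(2.443)
t=0.600: state=(2.868)
t=0.800: state=(3.255)
t=1.000: state=(3.584)
t=1.060: state=(3.670)
next step: t=1.080: state=(3.698) — x has crossed 3.69
linear interpolation between t=1.060 (3.67036) and t=1.080 (3.69787) → t≈1.074

t = 1.074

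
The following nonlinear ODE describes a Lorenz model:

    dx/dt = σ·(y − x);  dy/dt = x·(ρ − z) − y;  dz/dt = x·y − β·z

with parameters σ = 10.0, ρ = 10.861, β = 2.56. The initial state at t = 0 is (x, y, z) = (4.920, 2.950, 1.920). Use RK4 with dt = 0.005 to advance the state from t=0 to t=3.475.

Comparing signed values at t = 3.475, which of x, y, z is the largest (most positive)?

t=0.000: state=(4.920, 2.950, 1.920)
step 1 (dt=0.005): k1=(-19.700, 41.040, 9.599), k2=(-18.182, 40.380, 9.892), k3=(-18.236, 40.412, 9.893), k4=(-16.768, 39.784, 10.179); state += dt/6·(k1+2k2+2k3+k4)
t=0.005: state=(4.829, 3.152, 1.969)
t=0.010: state=(4.752, 3.348, 2.022)
t=0.015: state=(4.688, 3.539, 2.077)
continuing one RK4 step at a time; state shown every 40 steps (Δt=0.2):
t=0.200: state=(6.866, 8.979, 6.788)
t=0.400: state=(7.919, 6.109, 14.896)
t=0.600: state=(3.396, 1.772, 11.834)
t=0.800: state=(1.970, 1.928, 7.724)
t=1.000: state=(2.666, 3.377, 5.551)
t=1.200: state=(4.837, 6.253, 6.229)
t=1.400: state=(7.195, 7.590, 11.081)
t=1.600: state=(5.618, 4.141, 12.768)
t=1.800: state=(3.442, 2.921, 9.835)
t=2.000: state=(3.388, 3.775, 7.567)
t=2.200: state=(4.753, 5.651, 7.572)
t=2.400: state=(6.284, 6.652, 10.256)
t=2.600: state=(5.695, 4.898, 11.782)
t=2.800: state=(4.233, 3.765, 10.207)
t=3.000: state=(4.014, 4.231, 8.570)
t=3.200: state=(4.877, 5.442, 8.523)
t=3.400: state=(5.787, 5.993, 10.107)
t=3.475: state=(5.833, 5.747, 10.682)
compare at T: x=5.833, y=5.747, z=10.682

largest component: z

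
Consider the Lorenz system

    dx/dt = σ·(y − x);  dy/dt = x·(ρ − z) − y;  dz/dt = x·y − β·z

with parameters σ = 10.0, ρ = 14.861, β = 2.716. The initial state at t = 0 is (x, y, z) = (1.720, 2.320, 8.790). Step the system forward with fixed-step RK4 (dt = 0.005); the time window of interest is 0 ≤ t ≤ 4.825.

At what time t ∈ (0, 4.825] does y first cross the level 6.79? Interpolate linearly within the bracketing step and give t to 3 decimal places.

t = 0.246

t=0.000: state=(1.720, 2.320, 8.790)
step 1 (dt=0.005): k1=(6.000, 8.122, -19.883), k2=(6.053, 8.279, -19.678), k3=(6.056, 8.279, -19.679), k4=(6.111, 8.437, -19.473); state += dt/6·(k1+2k2+2k3+k4)
t=0.005: state=(1.750, 2.361, 8.692)
t=0.010: state=(1.781, 2.404, 8.595)
t=0.015: state=(1.813, 2.449, 8.501)
continuing one RK4 step at a time; state shown every 40 steps (Δt=0.2):
t=0.200: state=(3.810, 5.511, 6.748)
t=0.245: state=(4.663, 6.752, 7.074)
next step: t=0.250: state=(4.768, 6.901, 7.138) — y has crossed 6.79
linear interpolation between t=0.245 (6.75240) and t=0.250 (6.90111) → t≈0.246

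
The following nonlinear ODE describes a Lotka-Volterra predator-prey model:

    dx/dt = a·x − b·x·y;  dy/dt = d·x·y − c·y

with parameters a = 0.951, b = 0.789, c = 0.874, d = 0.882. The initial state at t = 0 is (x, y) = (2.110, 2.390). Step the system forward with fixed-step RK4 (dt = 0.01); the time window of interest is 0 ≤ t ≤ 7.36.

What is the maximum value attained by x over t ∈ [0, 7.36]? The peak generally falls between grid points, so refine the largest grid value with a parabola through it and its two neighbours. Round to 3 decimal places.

max x = 2.662

t=0.000: state=(2.110, 2.390)
step 1 (dt=0.01): k1=(-1.972, 2.359), k2=(-1.983, 2.350), k3=(-1.982, 2.350), k4=(-1.992, 2.340); state += dt/6·(k1+2k2+2k3+k4)
t=0.010: state=(2.090, 2.413)
t=0.020: state=(2.070, 2.437)
t=0.030: state=(2.050, 2.460)
continuing one RK4 step at a time; state shown every 25 steps (Δt=0.25):
t=0.250: state=(1.585, 2.888)
t=0.500: state=(1.106, 3.117)
t=0.750: state=(0.759, 3.069)
t=1.000: state=(0.537, 2.840)
t=1.250: state=(0.401, 2.528)
t=1.500: state=(0.319, 2.198)
t=1.750: state=(0.270, 1.884)
t=2.000: state=(0.243, 1.602)
t=2.250: state=(0.231, 1.356)
t=2.500: state=(0.229, 1.147)
t=2.750: state=(0.236, 0.970)
t=3.000: state=(0.251, 0.822)
t=3.250: state=(0.274, 0.700)
t=3.500: state=(0.305, 0.600)
t=3.750: state=(0.347, 0.518)
t=4.000: state=(0.400, 0.452)
t=4.250: state=(0.467, 0.399)
t=4.500: state=(0.549, 0.359)
t=4.750: state=(0.651, 0.329)
t=5.000: state=(0.776, 0.310)
t=5.250: state=(0.927, 0.300)
t=5.500: state=(1.108, 0.302)
t=5.750: state=(1.323, 0.317)
t=6.000: state=(1.571, 0.350)
t=6.250: state=(1.850, 0.410)
t=6.500: state=(2.145, 0.512)
t=6.750: state=(2.422, 0.681)
t=7.000: state=(2.619, 0.956)
t=7.250: state=(2.646, 1.379)
t=7.360: state=(2.580, 1.615)
largest grid value and its neighbours: x(7.150)=2.66178, x(7.160)=2.66191, x(7.170)=2.66166
parabola through these three points peaks at t≈7.158 with x≈2.66191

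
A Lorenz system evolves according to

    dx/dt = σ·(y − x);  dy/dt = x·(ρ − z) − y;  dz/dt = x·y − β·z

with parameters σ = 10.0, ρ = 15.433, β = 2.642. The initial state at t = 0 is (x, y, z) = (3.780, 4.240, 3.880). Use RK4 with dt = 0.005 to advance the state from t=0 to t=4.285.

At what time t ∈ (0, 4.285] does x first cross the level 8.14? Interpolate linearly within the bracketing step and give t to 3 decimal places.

t=0.000: state=(3.780, 4.240, 3.880)
step 1 (dt=0.005): k1=(4.600, 39.430, 5.776), k2=(5.471, 39.410, 6.161), k3=(5.448, 39.431, 6.167), k4=(6.299, 39.431, 6.561); state += dt/6·(k1+2k2+2k3+k4)
t=0.005: state=(3.807, 4.437, 3.911)
t=0.010: state=(3.843, 4.634, 3.946)
t=0.015: state=(3.886, 4.832, 3.985)
t=0.170: state=(7.957, 11.648, 9.065)
next step: t=0.175: state=(8.141, 11.838, 9.416) — x has crossed 8.14
linear interpolation between t=0.170 (7.95672) and t=0.175 (8.14145) → t≈0.175

t = 0.175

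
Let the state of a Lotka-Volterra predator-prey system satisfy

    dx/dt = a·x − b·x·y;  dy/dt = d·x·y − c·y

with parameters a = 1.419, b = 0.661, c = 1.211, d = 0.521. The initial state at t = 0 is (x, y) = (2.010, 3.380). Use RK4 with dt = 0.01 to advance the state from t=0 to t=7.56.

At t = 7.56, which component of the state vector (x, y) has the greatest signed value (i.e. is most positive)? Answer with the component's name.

t=0.000: state=(2.010, 3.380)
step 1 (dt=0.01): k1=(-1.639, -0.554), k2=(-1.628, -0.568), k3=(-1.628, -0.567), k4=(-1.618, -0.581); state += dt/6·(k1+2k2+2k3+k4)
t=0.010: state=(1.994, 3.374)
t=0.020: state=(1.978, 3.368)
t=0.030: state=(1.962, 3.362)
continuing one RK4 step at a time; state shown every 25 steps (Δt=0.25):
t=0.250: state=(1.665, 3.168)
t=0.500: state=(1.442, 2.862)
t=0.750: state=(1.317, 2.528)
t=1.000: state=(1.270, 2.209)
t=1.250: state=(1.287, 1.926)
t=1.500: state=(1.362, 1.690)
t=1.750: state=(1.493, 1.503)
t=2.000: state=(1.681, 1.364)
t=2.250: state=(1.929, 1.274)
t=2.500: state=(2.237, 1.234)
t=2.750: state=(2.600, 1.249)
t=3.000: state=(2.999, 1.328)
t=3.250: state=(3.393, 1.488)
t=3.500: state=(3.708, 1.748)
t=3.750: state=(3.847, 2.118)
t=4.000: state=(3.726, 2.570)
t=4.250: state=(3.346, 3.016)
t=4.500: state=(2.816, 3.331)
t=4.750: state=(2.289, 3.429)
t=5.000: state=(1.865, 3.316)
t=5.250: state=(1.568, 3.060)
t=5.500: state=(1.384, 2.736)
t=5.750: state=(1.291, 2.404)
t=6.000: state=(1.269, 2.097)
t=6.250: state=(1.309, 1.831)
t=6.500: state=(1.405, 1.614)
t=6.750: state=(1.557, 1.445)
t=7.000: state=(1.767, 1.325)
t=7.250: state=(2.038, 1.253)
t=7.500: state=(2.368, 1.233)
t=7.560: state=(2.455, 1.236)
compare at T: x=2.455, y=1.236

largest component: x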